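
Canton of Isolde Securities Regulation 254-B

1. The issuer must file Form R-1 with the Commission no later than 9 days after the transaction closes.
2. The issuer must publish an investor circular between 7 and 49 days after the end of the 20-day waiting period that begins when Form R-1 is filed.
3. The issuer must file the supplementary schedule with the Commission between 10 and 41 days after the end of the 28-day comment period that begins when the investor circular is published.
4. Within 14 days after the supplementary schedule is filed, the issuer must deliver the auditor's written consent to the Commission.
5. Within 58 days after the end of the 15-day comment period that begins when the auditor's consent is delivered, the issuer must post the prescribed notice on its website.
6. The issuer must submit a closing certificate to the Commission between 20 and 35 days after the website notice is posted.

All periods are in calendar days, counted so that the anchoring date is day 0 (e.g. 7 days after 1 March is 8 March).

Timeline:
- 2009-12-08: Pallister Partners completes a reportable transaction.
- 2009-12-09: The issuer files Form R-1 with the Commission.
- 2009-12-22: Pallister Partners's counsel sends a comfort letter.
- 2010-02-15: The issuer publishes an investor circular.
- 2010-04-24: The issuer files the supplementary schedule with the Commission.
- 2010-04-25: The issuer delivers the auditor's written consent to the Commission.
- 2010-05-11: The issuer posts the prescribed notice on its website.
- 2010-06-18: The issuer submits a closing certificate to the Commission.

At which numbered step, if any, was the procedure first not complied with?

Step 6

Step 1 — counting 9 days from 2009-12-08 (when the transaction closes) gives a deadline of 2009-12-17; done 2009-12-09 — timely.
Step 2 — 7 and 49 days from 2009-12-29 (end of the 20-day waiting period, which began when Form R-1 is filed on 2009-12-09) are 2010-01-05 and 2010-02-16 respectively; 2010-02-15 falls inside that range.
Step 3 — 10 and 41 days from 2010-03-15 (end of the 28-day comment period, which began when the investor circular is published on 2010-02-15) are 2010-03-25 and 2010-04-25 respectively; done 2010-04-24 — within the window.
Step 4 — counting 14 days from 2010-04-24 (when the supplementary schedule is filed) gives a deadline of 2010-05-08; 2010-04-25 is within that limit.
Step 5 — counting 58 days from 2010-05-10 (end of the 15-day comment period, which began when the auditor's consent is delivered on 2010-04-25) gives a deadline of 2010-07-07; 2010-05-11 is within that limit.
Step 6 — 20 and 35 days from 2010-05-11 (when the website notice is posted) are 2010-05-31 and 2010-06-15 respectively; done 2010-06-18 — 3 days after the window closed.
No need to go further; step 6 was not satisfied.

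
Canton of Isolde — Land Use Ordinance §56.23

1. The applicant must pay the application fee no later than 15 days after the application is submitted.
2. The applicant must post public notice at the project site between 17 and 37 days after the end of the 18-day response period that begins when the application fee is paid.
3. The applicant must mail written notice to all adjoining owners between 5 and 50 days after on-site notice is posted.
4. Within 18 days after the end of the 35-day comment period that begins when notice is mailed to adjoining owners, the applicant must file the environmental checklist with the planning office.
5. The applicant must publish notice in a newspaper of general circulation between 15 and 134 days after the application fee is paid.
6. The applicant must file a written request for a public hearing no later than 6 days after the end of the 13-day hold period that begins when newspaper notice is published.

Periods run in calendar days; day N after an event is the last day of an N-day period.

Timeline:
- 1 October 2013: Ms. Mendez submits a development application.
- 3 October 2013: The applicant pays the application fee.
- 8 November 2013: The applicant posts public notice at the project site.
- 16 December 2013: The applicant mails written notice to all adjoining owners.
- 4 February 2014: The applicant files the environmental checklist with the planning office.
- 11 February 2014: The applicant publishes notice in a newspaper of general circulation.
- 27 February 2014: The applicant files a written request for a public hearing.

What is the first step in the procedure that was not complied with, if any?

Step 1 — counting 15 days from 1 October 2013 (when the application is submitted) gives a deadline of 16 October 2013; completed 3 October 2013, before the deadline.
Step 2 — 17 and 37 days from 21 October 2013 (end of the 18-day response period, which began when the application fee is paid on 3 October 2013) are 7 November 2013 and 27 November 2013 respectively; done 8 November 2013, which is between those dates.
Step 3 — 5 and 50 days from 8 November 2013 (when on-site notice is posted) are 13 November 2013 and 28 December 2013 respectively; done 16 December 2013, which is between those dates.
Step 4 — counting 18 days from 20 January 2014 (end of the 35-day comment period, which began when notice is mailed to adjoining owners on 16 December 2013) gives a deadline of 7 February 2014; completed 4 February 2014, before the deadline.
Step 5 — 15 and 134 days from 3 October 2013 (when the application fee is paid) are 18 October 2013 and 14 February 2014 respectively; 11 February 2014 falls inside that range.
Step 6 — counting 6 days from 24 February 2014 (end of the 13-day hold period, which began when newspaper notice is published on 11 February 2014) gives a deadline of 2 March 2014; 27 February 2014 is within that limit.

None — every step was satisfied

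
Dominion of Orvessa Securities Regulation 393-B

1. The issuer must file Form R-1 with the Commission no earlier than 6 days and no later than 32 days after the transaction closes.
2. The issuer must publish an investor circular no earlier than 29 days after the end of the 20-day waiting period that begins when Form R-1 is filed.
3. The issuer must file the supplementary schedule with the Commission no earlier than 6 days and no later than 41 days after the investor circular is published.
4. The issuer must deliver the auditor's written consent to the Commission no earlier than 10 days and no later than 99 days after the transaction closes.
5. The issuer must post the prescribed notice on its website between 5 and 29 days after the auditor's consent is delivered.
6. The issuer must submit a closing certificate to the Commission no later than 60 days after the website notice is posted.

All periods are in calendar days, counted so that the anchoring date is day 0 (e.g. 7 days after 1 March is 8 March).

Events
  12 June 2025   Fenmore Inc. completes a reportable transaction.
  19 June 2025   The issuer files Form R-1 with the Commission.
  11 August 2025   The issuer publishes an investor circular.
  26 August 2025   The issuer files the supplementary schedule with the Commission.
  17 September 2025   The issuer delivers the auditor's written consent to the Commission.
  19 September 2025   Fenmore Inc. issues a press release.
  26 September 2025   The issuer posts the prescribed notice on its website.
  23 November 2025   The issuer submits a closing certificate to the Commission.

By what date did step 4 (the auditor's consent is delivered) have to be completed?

19 September 2025

Step 4 runs from 12 June 2025, when the transaction closes. The window is 10–99 days after 12 June 2025; it closes on 19 September 2025.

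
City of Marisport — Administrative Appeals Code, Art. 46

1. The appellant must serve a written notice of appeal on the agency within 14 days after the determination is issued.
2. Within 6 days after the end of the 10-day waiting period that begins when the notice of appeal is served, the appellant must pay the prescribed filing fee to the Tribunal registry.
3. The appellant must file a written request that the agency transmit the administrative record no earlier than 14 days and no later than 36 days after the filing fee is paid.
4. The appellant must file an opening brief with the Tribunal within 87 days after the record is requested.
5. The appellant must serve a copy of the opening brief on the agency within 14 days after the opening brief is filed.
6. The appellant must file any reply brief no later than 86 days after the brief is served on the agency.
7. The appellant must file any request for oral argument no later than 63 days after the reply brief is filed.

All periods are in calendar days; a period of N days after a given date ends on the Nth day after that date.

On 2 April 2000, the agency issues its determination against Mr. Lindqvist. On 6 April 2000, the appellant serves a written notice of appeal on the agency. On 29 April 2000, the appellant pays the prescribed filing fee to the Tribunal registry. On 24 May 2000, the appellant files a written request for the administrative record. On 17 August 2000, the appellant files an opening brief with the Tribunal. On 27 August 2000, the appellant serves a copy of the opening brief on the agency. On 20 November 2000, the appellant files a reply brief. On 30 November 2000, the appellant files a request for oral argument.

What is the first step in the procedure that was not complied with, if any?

(1) due by 2 April 2000 + 14 days = 16 April 2000; done 6 April 2000 — timely.
(2) due by 16 April 2000 + 6 days = 22 April 2000; done 29 April 2000 — 7 days late.

Step 2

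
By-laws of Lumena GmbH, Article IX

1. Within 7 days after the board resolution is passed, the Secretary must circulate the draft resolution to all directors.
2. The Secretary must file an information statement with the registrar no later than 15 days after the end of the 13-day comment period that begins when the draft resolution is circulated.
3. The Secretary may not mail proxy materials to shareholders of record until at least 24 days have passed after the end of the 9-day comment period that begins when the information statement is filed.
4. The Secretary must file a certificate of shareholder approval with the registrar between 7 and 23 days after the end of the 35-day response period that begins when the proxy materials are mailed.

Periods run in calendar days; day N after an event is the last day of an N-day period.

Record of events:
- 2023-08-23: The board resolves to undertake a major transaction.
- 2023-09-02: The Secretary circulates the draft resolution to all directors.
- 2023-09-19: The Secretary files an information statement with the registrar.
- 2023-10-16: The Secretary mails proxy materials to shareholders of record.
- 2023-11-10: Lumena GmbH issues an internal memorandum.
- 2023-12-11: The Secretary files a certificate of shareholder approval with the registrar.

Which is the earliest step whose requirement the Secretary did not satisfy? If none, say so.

Step 1: 7 days after 2023-08-23 (when the board resolution is passed) is 2023-08-30; done 2023-09-02 — 3 days late.
The procedure was therefore not followed at step 1.

Step 1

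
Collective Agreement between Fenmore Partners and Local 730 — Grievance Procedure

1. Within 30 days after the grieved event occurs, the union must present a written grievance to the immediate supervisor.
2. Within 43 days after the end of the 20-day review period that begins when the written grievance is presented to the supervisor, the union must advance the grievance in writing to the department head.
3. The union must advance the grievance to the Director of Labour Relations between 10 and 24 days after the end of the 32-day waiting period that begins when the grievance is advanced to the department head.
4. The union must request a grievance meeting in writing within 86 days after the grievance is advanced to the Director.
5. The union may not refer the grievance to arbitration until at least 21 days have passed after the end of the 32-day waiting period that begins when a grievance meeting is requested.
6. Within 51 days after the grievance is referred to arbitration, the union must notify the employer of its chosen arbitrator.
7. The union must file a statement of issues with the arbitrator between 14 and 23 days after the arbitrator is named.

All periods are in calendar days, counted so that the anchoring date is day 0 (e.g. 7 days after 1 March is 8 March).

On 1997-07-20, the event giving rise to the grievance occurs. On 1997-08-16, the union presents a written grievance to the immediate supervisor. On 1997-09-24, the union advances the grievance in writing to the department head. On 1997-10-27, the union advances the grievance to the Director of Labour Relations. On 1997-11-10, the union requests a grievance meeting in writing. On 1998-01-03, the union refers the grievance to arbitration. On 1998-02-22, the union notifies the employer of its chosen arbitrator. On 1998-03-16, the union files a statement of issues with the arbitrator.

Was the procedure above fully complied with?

No

Step 1 — counting 30 days from 1997-07-20 (when the grieved event occurs) gives a deadline of 1997-08-19; 1997-08-16 is within that limit.
Step 2 — counting 43 days from 1997-09-05 (end of the 20-day review period, which began when the written grievance is presented to the supervisor on 1997-08-16) gives a deadline of 1997-10-18; completed 1997-09-24, before the deadline.
Step 3 — 10 and 24 days from 1997-10-26 (end of the 32-day waiting period, which began when the grievance is advanced to the department head on 1997-09-24) are 1997-11-05 and 1997-11-19 respectively; done 1997-10-27 — 9 days before the window opened.
Later steps need not be reached.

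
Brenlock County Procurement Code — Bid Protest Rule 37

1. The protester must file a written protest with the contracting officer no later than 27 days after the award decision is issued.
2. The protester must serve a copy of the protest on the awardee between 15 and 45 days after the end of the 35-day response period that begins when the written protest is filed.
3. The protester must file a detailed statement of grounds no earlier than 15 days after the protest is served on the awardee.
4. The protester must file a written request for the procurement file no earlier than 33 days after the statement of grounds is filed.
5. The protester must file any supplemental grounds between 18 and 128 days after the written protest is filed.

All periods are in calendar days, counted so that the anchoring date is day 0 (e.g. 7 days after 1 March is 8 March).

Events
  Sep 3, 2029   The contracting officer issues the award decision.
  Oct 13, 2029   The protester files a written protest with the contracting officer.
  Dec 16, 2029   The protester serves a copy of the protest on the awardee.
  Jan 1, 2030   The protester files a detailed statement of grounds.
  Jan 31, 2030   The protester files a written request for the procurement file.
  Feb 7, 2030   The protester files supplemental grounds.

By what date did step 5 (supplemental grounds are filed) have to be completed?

Feb 18, 2030

Step 5 runs from Oct 13, 2029, when the written protest is filed. The window is 18–128 days after Oct 13, 2029; it closes on Feb 18, 2030.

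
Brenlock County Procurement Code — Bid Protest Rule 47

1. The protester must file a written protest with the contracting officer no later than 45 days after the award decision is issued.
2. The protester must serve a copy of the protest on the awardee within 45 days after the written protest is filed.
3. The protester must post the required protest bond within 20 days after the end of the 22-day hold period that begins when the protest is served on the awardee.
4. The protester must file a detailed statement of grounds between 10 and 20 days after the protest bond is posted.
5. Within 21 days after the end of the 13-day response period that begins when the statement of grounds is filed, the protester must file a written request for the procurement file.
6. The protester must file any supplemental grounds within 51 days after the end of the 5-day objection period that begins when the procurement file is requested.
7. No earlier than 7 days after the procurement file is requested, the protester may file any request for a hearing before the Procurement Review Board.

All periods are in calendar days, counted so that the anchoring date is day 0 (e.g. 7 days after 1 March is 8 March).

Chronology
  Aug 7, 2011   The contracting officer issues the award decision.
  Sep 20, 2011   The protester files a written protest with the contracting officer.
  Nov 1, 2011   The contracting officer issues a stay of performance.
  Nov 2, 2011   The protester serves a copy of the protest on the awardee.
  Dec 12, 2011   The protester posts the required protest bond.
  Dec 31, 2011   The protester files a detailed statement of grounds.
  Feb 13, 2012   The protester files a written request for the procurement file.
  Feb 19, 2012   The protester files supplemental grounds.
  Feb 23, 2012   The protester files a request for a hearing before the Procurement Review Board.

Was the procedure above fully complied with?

No

Step 1 — counting 45 days from Aug 7, 2011 (when the award decision is issued) gives a deadline of Sep 21, 2011; done Sep 20, 2011 — timely.
Step 2 — counting 45 days from Sep 20, 2011 (when the written protest is filed) gives a deadline of Nov 4, 2011; Nov 2, 2011 is within that limit.
Step 3 — counting 20 days from Nov 24, 2011 (end of the 22-day hold period, which began when the protest is served on the awardee on Nov 2, 2011) gives a deadline of Dec 14, 2011; completed Dec 12, 2011, before the deadline.
Step 4 — 10 and 20 days from Dec 12, 2011 (when the protest bond is posted) are Dec 22, 2011 and Jan 1, 2012 respectively; done Dec 31, 2011, which is between those dates.
Step 5 — counting 21 days from Jan 13, 2012 (end of the 13-day response period, which began when the statement of grounds is filed on Dec 31, 2011) gives a deadline of Feb 3, 2012; done Feb 13, 2012 — 10 days late.
The analysis stops there.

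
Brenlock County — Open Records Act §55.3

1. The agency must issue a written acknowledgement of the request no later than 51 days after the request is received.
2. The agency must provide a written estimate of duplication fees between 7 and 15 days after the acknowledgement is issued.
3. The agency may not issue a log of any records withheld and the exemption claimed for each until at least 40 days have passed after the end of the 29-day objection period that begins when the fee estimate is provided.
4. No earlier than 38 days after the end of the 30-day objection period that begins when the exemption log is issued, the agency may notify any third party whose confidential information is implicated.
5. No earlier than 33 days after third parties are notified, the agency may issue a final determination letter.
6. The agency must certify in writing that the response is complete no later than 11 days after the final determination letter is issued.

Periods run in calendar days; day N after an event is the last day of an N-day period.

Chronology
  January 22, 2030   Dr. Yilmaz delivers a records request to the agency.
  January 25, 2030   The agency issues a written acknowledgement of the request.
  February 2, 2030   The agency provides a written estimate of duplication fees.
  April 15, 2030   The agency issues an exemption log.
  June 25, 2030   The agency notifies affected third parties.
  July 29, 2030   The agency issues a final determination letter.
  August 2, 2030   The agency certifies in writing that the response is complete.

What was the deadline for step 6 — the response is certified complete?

Step 6 runs from July 29, 2030, when the final determination letter is issued. 11 days after July 29, 2030 is August 9, 2030.

August 9, 2030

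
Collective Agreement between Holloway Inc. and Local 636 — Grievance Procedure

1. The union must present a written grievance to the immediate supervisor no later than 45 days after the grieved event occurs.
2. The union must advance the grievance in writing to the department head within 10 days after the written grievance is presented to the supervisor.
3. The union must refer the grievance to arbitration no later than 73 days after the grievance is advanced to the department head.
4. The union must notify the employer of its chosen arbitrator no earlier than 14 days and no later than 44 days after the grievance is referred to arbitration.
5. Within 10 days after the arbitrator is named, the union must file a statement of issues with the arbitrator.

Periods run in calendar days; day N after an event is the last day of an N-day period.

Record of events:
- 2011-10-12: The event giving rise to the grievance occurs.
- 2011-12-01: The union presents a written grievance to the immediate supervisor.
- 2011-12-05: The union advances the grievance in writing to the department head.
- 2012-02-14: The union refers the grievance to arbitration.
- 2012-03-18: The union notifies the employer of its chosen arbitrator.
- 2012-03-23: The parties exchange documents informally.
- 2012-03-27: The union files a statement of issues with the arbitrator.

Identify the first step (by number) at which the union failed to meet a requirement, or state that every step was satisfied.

Step 1

Step 1: 45 days after 2011-10-12 (when the grieved event occurs) is 2011-11-26; done 2011-12-01 — 5 days late.
Later steps need not be reached.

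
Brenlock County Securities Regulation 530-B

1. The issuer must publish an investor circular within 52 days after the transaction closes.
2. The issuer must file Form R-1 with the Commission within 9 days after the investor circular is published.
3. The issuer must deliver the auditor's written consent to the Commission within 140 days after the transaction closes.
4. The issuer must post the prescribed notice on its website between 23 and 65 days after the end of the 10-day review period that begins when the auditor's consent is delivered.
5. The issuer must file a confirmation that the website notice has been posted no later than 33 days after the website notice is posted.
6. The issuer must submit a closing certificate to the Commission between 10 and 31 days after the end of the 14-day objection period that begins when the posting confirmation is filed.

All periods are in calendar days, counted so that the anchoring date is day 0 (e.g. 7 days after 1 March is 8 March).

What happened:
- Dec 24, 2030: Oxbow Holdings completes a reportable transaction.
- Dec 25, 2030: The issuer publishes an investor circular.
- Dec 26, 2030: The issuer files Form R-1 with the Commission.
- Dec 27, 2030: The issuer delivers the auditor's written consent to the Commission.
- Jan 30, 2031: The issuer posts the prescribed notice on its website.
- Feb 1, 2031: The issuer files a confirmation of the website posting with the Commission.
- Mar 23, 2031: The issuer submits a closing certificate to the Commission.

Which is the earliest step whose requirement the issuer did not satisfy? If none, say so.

Step 1: 52 days after Dec 24, 2030 (when the transaction closes) is Feb 14, 2031; completed Dec 25, 2030, before the deadline.
Step 2: 9 days after Dec 25, 2030 (when the investor circular is published) is Jan 3, 2031; Dec 26, 2030 is within that limit.
Step 3: 140 days after Dec 24, 2030 (when the transaction closes) is May 13, 2031; completed Dec 27, 2030, before the deadline.
Step 4: the window is 23–65 days after Jan 6, 2031 (end of the 10-day review period, which began when the auditor's consent is delivered on Dec 27, 2030), so Jan 29, 2031 through Mar 12, 2031; done Jan 30, 2031 — within the window.
Step 5: 33 days after Jan 30, 2031 (when the website notice is posted) is Mar 4, 2031; completed Feb 1, 2031, before the deadline.
Step 6: the window is 10–31 days after Feb 15, 2031 (end of the 14-day objection period, which began when the posting confirmation is filed on Feb 1, 2031), so Feb 25, 2031 through Mar 18, 2031; done Mar 23, 2031 — 5 days after the window closed.

Step 6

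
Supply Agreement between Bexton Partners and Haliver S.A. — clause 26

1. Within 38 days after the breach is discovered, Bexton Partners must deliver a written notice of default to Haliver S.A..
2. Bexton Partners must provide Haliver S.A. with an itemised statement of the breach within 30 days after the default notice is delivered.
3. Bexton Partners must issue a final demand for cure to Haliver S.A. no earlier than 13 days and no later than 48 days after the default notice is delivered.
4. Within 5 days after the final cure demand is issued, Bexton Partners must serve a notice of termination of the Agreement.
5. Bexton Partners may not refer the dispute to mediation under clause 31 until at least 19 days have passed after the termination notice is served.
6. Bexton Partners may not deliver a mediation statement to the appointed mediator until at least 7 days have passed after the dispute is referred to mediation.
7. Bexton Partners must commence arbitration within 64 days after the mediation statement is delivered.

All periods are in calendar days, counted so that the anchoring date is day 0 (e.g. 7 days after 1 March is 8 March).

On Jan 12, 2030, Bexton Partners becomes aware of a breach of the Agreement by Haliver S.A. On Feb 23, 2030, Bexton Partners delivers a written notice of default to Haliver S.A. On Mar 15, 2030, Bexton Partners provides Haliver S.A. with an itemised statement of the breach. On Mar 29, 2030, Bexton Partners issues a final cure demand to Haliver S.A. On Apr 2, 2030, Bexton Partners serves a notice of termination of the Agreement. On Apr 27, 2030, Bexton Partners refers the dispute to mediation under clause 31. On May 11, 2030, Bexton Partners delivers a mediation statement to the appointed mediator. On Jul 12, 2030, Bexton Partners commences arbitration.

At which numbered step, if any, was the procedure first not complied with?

Step 1

Step 1 — counting 38 days from Jan 12, 2030 (when the breach is discovered) gives a deadline of Feb 19, 2030; done Feb 23, 2030 — 4 days late.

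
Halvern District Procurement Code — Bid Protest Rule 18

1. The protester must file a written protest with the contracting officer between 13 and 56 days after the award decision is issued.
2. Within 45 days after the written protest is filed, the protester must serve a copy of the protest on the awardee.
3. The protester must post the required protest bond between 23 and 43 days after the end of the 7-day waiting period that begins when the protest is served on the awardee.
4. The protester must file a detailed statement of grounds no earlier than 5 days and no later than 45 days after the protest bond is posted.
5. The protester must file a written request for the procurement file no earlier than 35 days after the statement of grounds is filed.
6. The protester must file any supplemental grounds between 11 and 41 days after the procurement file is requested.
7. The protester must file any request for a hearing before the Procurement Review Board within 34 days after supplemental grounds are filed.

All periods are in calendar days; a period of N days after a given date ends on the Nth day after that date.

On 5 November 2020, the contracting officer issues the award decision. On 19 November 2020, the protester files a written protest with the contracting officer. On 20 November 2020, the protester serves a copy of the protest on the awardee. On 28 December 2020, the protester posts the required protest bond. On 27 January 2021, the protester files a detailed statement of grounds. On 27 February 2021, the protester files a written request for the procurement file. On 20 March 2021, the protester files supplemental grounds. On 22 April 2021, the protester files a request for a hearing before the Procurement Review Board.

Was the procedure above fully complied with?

Step 1 — 13 and 56 days from 5 November 2020 (when the award decision is issued) are 18 November 2020 and 31 December 2020 respectively; 19 November 2020 falls inside that range.
Step 2 — counting 45 days from 19 November 2020 (when the written protest is filed) gives a deadline of 3 January 2021; 20 November 2020 is within that limit.
Step 3 — 23 and 43 days from 27 November 2020 (end of the 7-day waiting period, which began when the protest is served on the awardee on 20 November 2020) are 20 December 2020 and 9 January 2021 respectively; done 28 December 2020, which is between those dates.
Step 4 — 5 and 45 days from 28 December 2020 (when the protest bond is posted) are 2 January 2021 and 11 February 2021 respectively; done 27 January 2021 — within the window.
Step 5 — must wait 35 days from 27 January 2021 (when the statement of grounds is filed), so not before 3 March 2021; 27 February 2021 is 4 days before the earliest permitted date.
The procedure was therefore not followed at step 5.

No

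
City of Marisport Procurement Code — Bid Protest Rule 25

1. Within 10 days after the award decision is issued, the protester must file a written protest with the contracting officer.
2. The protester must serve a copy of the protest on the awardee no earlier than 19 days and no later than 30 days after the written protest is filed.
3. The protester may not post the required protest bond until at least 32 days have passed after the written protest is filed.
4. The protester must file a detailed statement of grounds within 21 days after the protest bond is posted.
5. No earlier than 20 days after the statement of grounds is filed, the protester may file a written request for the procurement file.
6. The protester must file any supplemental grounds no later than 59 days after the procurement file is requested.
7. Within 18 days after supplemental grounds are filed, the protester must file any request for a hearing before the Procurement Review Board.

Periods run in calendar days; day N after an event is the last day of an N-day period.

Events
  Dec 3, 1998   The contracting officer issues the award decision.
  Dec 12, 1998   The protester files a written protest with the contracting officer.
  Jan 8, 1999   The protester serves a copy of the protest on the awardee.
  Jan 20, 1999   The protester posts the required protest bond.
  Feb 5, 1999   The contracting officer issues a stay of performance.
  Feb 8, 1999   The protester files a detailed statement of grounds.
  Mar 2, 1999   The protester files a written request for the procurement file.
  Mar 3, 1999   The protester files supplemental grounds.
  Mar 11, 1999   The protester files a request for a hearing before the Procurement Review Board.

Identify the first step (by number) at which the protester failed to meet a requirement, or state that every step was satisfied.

Step 1: 10 days after Dec 3, 1998 (when the award decision is issued) is Dec 13, 1998; done Dec 12, 1998 — timely.
Step 2: the window is 19–30 days after Dec 12, 1998 (when the written protest is filed), so Dec 31, 1998 through Jan 11, 1999; done Jan 8, 1999 — within the window.
Step 3: the earliest permitted date is 32 days after Dec 12, 1998 (when the written protest is filed), i.e. Jan 13, 1999; done Jan 20, 1999, after the minimum wait.
Step 4: 21 days after Jan 20, 1999 (when the protest bond is posted) is Feb 10, 1999; completed Feb 8, 1999, before the deadline.
Step 5: the earliest permitted date is 20 days after Feb 8, 1999 (when the statement of grounds is filed), i.e. Feb 28, 1999; done Mar 2, 1999, after the minimum wait.
Step 6: 59 days after Mar 2, 1999 (when the procurement file is requested) is Apr 30, 1999; done Mar 3, 1999 — timely.
Step 7: 18 days after Mar 3, 1999 (when supplemental grounds are filed) is Mar 21, 1999; Mar 11, 1999 is within that limit.

None — every step was satisfied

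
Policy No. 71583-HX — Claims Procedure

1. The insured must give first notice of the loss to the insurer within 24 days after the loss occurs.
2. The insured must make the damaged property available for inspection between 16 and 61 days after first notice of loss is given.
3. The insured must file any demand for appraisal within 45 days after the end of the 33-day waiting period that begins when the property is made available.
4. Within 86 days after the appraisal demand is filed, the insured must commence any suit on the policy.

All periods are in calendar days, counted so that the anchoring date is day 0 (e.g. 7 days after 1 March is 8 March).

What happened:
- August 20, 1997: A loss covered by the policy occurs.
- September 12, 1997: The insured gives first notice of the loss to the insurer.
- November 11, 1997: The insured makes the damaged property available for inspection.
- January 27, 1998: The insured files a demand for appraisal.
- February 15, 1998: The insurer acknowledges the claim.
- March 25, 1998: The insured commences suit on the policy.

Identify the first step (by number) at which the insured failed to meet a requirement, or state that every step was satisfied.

None — every step was satisfied

(1) due by August 20, 1997 + 24 days = September 13, 1997; completed September 12, 1997, before the deadline.
(2) the permitted window runs from September 12, 1997 + 16 = September 28, 1997 to September 12, 1997 + 61 = November 12, 1997; November 11, 1997 falls inside that range.
(3) due by December 14, 1997 + 45 days = January 28, 1998; completed January 27, 1998, before the deadline.
(4) due by January 27, 1998 + 86 days = April 23, 1998; completed March 25, 1998, before the deadline.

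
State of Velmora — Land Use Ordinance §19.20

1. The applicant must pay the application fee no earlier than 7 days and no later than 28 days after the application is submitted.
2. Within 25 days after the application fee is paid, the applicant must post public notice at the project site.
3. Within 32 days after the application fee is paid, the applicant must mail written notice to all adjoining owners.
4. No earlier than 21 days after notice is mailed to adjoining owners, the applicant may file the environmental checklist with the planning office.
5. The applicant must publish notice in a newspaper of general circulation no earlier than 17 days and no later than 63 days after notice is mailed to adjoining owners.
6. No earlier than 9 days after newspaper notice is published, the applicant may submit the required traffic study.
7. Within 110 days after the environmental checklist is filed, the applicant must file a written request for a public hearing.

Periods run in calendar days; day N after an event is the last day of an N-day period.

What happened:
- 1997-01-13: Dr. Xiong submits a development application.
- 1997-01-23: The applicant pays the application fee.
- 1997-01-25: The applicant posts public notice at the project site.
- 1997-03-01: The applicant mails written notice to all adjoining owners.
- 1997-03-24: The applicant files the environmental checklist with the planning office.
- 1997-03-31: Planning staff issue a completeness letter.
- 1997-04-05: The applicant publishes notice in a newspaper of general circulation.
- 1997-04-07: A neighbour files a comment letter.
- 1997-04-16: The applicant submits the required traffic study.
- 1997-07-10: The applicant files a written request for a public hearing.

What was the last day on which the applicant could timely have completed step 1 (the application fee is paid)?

Step 1 runs from 1997-01-13, when the application is submitted. The window is 7–28 days after 1997-01-13; it closes on 1997-02-10.

1997-02-10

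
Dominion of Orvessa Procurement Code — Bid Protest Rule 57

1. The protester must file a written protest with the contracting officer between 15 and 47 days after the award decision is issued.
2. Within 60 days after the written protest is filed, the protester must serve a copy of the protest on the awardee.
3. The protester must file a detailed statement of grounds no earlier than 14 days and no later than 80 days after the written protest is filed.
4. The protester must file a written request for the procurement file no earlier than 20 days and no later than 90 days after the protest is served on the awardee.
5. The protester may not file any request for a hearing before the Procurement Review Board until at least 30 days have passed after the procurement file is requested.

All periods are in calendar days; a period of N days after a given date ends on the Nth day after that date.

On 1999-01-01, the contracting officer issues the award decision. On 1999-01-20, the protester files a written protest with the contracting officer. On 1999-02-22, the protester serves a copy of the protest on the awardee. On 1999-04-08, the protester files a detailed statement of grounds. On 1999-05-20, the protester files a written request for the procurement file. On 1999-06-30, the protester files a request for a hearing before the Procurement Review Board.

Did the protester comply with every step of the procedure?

Yes

Step 1 — 15 and 47 days from 1999-01-01 (when the award decision is issued) are 1999-01-16 and 1999-02-17 respectively; done 1999-01-20, which is between those dates.
Step 2 — counting 60 days from 1999-01-20 (when the written protest is filed) gives a deadline of 1999-03-21; done 1999-02-22 — timely.
Step 3 — 14 and 80 days from 1999-01-20 (when the written protest is filed) are 1999-02-03 and 1999-04-10 respectively; done 1999-04-08, which is between those dates.
Step 4 — 20 and 90 days from 1999-02-22 (when the protest is served on the awardee) are 1999-03-14 and 1999-05-23 respectively; done 1999-05-20, which is between those dates.
Step 5 — must wait 30 days from 1999-05-20 (when the procurement file is requested), so not before 1999-06-19; done 1999-06-30 — permitted.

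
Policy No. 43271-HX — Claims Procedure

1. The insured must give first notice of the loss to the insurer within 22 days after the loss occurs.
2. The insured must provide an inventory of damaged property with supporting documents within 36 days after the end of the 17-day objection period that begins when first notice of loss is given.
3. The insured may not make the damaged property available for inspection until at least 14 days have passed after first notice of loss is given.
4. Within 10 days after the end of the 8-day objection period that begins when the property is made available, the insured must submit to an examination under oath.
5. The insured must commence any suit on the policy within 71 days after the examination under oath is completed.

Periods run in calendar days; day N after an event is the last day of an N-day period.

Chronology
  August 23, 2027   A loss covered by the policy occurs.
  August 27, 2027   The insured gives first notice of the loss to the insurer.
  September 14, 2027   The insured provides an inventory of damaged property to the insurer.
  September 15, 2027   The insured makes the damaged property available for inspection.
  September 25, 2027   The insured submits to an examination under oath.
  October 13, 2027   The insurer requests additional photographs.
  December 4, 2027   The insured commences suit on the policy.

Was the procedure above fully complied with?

Yes

Step 1 — counting 22 days from August 23, 2027 (when the loss occurs) gives a deadline of September 14, 2027; August 27, 2027 is within that limit.
Step 2 — counting 36 days from September 13, 2027 (end of the 17-day objection period, which began when first notice of loss is given on August 27, 2027) gives a deadline of October 19, 2027; September 14, 2027 is within that limit.
Step 3 — must wait 14 days from August 27, 2027 (when first notice of loss is given), so not before September 10, 2027; September 15, 2027 is on or after that date.
Step 4 — counting 10 days from September 23, 2027 (end of the 8-day objection period, which began when the property is made available on September 15, 2027) gives a deadline of October 3, 2027; done September 25, 2027 — timely.
Step 5 — counting 71 days from September 25, 2027 (when the examination under oath is completed) gives a deadline of December 5, 2027; December 4, 2027 is within that limit.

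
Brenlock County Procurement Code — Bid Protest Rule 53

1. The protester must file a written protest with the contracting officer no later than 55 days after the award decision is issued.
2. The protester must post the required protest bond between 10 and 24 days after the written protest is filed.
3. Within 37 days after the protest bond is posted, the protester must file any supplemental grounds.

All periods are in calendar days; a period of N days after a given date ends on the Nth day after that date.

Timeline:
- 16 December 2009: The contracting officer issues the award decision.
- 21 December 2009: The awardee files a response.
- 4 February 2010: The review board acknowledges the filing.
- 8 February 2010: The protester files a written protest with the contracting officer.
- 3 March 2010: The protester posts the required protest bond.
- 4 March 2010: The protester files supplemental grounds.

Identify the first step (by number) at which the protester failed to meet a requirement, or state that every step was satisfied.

None — every step was satisfied

Step 1 — counting 55 days from 16 December 2009 (when the award decision is issued) gives a deadline of 9 February 2010; done 8 February 2010 — timely.
Step 2 — 10 and 24 days from 8 February 2010 (when the written protest is filed) are 18 February 2010 and 4 March 2010 respectively; done 3 March 2010, which is between those dates.
Step 3 — counting 37 days from 3 March 2010 (when the protest bond is posted) gives a deadline of 9 April 2010; 4 March 2010 is within that limit.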